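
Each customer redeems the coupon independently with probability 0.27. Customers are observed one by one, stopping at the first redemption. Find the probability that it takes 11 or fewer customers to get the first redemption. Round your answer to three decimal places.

0.969

Y = number of customers to the first success; geometric, p = 0.27.
P(Y ≤ 11) = 1 − (1−p)^11 = 1 − 0.03137 = 0.96863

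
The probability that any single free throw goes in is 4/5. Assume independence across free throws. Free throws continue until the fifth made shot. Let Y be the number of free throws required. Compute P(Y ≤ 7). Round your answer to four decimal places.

Finishing within 7 free throws ⇔ at least 5 successes in the first 7. With X ~ Binomial(7, 0.80), P(Y ≤ 7) = 1 − P(X ≤ 4).
  k=0: C(7,0)·0.80^0·0.20^7 = 0.000013
  k=1: C(7,1)·0.80^1·0.20^6 = 0.000358
  k=2: C(7,2)·0.80^2·0.20^5 = 0.004301
  k=3: C(7,3)·0.80^3·0.20^4 = 0.028672
  k=4: C(7,4)·0.80^4·0.20^3 = 0.114688
1 − 0.148032 = 0.851968

0.8520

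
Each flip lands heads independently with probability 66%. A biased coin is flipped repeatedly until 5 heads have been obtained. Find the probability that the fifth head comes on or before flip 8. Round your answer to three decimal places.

0.728

Finishing within 8 flips ⇔ at least 5 successes in the first 8. With X ~ Binomial(8, 0.66), P(Y ≤ 8) = 1 − P(X ≤ 4).
  k=0: C(8,0)·0.66^0·0.34^8 = 0.00018
  k=1: C(8,1)·0.66^1·0.34^7 = 0.00277
  k=2: C(8,2)·0.66^2·0.34^6 = 0.01884
  k=3: C(8,3)·0.66^3·0.34^5 = 0.07315
  k=4: C(8,4)·0.66^4·0.34^4 = 0.17750
1 − 0.27244 = 0.72756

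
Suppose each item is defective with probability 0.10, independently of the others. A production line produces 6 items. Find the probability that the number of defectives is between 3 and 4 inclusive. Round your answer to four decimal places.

0.0158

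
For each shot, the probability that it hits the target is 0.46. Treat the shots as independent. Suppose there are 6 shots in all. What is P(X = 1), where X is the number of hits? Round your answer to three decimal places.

0.127

X ~ Binomial(n=6, p=0.46).
P(X=1) = C(6,1) · p^1 · (1−p)^5
= 6 · 0.46 · 0.045917 = 0.12673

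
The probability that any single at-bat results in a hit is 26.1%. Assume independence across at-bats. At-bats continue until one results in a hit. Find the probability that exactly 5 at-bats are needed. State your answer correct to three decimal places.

Geometric (trials to first success), p = 0.261.
P(Y = 5) = (1−p)^4 · p = 0.29825 · 0.261 = 0.07784

0.078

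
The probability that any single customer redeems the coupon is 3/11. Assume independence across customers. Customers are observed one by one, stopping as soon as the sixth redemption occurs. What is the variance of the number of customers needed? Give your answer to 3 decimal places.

58.667

Y = total customers until the sixth success; negative binomial with r=6, p=0.272727.
Var(Y) = r(1−p)/p² = 6·0.727273 / 0.272727² = 58.66667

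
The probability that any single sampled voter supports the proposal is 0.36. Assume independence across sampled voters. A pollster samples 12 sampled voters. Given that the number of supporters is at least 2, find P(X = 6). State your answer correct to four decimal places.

X ~ Binomial(12, 0.36). Want P(X=6 | X≥2) = P(X=6) / P(X≥2).
P(X=6) = C(12,6)·0.36^6·0.64^6 = 0.138219
P(X≥2) = 1 − 0.004722 − 0.031876 = 0.963402
Ratio = 0.138219 / 0.963402 = 0.143469

0.1435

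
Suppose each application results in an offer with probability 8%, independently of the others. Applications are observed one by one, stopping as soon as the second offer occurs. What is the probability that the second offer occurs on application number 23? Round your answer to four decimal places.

0.0244

Y = trial on which the second success occurs; negative binomial, r=2, p=0.08.
P(Y=23) = C(22,1) · p^2 · (1−p)^21
= 22 · 0.0064 · 0.1736 = 0.024443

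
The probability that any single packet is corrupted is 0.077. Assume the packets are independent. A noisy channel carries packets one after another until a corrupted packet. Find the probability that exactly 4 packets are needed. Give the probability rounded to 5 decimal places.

Geometric (trials to first success), p = 0.077.
P(Y = 4) = (1−p)^3 · p = 0.78633 · 0.077 = 0.0605474

0.06055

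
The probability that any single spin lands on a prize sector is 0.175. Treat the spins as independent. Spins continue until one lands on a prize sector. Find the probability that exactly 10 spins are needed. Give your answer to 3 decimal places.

Geometric (trials to first success), p = 0.175.
P(Y = 10) = (1−p)^9 · p = 0.17705 · 0.175 = 0.03098

0.031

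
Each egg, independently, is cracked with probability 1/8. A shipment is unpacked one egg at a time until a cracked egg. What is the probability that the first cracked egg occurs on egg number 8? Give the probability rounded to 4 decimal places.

Geometric (trials to first success), p = 0.125.
P(Y = 8) = (1−p)^7 · p = 0.3927 · 0.125 = 0.049087

0.0491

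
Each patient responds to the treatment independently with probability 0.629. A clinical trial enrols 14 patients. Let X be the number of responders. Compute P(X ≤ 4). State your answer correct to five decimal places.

0.00967

X ~ Binomial(14, 0.629); P(X ≤ 4) = Σ C(14,k) p^k (1−p)^(14−k) over k:
  k=0: C(14,0)·0.629^0·0.371^14 = 0.0000009
  k=1: C(14,1)·0.629^1·0.371^13 = 0.0000222
  k=2: C(14,2)·0.629^2·0.371^12 = 0.0002448
  k=3: C(14,3)·0.629^3·0.371^11 = 0.0016602
  k=4: C(14,4)·0.629^4·0.371^10 = 0.0077406
Total = 0.0096688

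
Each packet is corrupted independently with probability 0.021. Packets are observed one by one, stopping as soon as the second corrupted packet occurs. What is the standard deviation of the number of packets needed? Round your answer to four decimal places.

66.6326

Y = total packets until the second success; negative binomial with r=2, p=0.021.
SD(Y) = √[r(1−p)/p²] = √(4439.909297) = 66.632644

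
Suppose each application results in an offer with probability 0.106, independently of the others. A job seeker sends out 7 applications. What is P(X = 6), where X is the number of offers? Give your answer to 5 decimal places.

X ~ Binomial(n=7, p=0.106).
P(X=6) = C(7,6) · p^6 · (1−p)^1
= 7 · 1.4185e-06 · 0.894 = 0.0000089

0.00001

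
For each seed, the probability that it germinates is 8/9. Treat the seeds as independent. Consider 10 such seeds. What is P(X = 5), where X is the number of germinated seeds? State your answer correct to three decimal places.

X ~ Binomial(n=10, p=0.888889).
P(X=5) = C(10,5) · p^5 · (1−p)^5
= 252 · 0.55493 · 1.6935e-05 = 0.00237

0.002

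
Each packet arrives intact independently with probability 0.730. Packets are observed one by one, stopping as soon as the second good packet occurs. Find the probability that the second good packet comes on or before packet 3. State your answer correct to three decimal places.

Finishing within 3 packets ⇔ at least 2 successes in the first 3. With X ~ Binomial(3, 0.73), P(Y ≤ 3) = 1 − P(X ≤ 1).
  k=0: C(3,0)·0.73^0·0.27^3 = 0.01968
  k=1: C(3,1)·0.73^1·0.27^2 = 0.15965
1 − 0.17933 = 0.82067

0.821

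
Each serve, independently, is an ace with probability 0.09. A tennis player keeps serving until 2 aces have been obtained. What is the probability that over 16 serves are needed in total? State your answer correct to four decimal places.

Needing more than 16 serves ⇔ fewer than 2 successes in the first 16. With X ~ Binomial(16, 0.09), P(Y > 16) = P(X ≤ 1).
  k=0: C(16,0)·0.09^0·0.91^16 = 0.221137
  k=1: C(16,1)·0.09^1·0.91^15 = 0.349932
P(X ≤ 1) = 0.571069

0.5711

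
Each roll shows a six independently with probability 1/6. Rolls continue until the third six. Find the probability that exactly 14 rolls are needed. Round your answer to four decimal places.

Y = trial on which the third success occurs; negative binomial, r=3, p=0.166667.
P(Y=14) = C(13,2) · p^3 · (1−p)^11
= 78 · 0.0046296 · 0.13459 = 0.048601

0.0486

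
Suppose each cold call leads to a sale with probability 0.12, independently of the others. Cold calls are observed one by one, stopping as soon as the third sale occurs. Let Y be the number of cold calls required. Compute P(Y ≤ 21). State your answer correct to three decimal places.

0.470

Finishing within 21 cold calls ⇔ at least 3 successes in the first 21. With X ~ Binomial(21, 0.12), P(Y ≤ 21) = 1 − P(X ≤ 2).
  k=0: C(21,0)·0.12^0·0.88^21 = 0.06826
  k=1: C(21,1)·0.12^1·0.88^20 = 0.19546
  k=2: C(21,2)·0.12^2·0.88^19 = 0.26653
1 − 0.53025 = 0.46975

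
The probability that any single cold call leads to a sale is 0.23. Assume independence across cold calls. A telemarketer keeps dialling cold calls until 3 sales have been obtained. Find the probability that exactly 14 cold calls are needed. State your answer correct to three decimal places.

0.054

Y = trial on which the third success occurs; negative binomial, r=3, p=0.23.
P(Y=14) = C(13,2) · p^3 · (1−p)^11
= 78 · 0.012167 · 0.056415 = 0.05354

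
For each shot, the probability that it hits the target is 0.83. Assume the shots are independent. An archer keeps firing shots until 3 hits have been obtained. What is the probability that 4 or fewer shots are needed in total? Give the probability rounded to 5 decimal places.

Finishing within 4 shots ⇔ at least 3 successes in the first 4. With X ~ Binomial(4, 0.83), P(Y ≤ 4) = 1 − P(X ≤ 2).
  k=0: C(4,0)·0.83^0·0.17^4 = 0.0008352
  k=1: C(4,1)·0.83^1·0.17^3 = 0.0163112
  k=2: C(4,2)·0.83^2·0.17^2 = 0.1194553
1 − 0.1366016 = 0.8633984

0.86340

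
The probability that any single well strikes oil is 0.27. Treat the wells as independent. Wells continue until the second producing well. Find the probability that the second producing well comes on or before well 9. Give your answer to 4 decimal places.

Finishing within 9 wells ⇔ at least 2 successes in the first 9. With X ~ Binomial(9, 0.27), P(Y ≤ 9) = 1 − P(X ≤ 1).
  k=0: C(9,0)·0.27^0·0.73^9 = 0.058872
  k=1: C(9,1)·0.27^1·0.73^8 = 0.195970
1 − 0.254841 = 0.745159

0.7452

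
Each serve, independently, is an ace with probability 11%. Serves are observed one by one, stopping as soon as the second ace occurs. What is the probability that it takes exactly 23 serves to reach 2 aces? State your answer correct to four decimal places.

Y = trial on which the second success occurs; negative binomial, r=2, p=0.11.
P(Y=23) = C(22,1) · p^2 · (1−p)^21
= 22 · 0.0121 · 0.086535 = 0.023036

0.0230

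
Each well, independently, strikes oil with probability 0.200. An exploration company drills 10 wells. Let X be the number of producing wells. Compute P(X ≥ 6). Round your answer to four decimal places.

X ~ Binomial(10, 0.20); P(X ≥ 6) = Σ C(10,k) p^k (1−p)^(10−k) over k:
  k=6: C(10,6)·0.20^6·0.80^4 = 0.005505
  k=7: C(10,7)·0.20^7·0.80^3 = 0.000786
  k=8: C(10,8)·0.20^8·0.80^2 = 0.000074
  k=9: C(10,9)·0.20^9·0.80^1 = 0.000004
  k=10: C(10,10)·0.20^10·0.80^0 = 0.000000
Total = 0.006369

0.0064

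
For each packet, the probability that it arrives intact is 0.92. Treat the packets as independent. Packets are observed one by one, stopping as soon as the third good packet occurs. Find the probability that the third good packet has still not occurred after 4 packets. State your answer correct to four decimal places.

0.0344

Needing more than 4 packets ⇔ fewer than 3 successes in the first 4. With X ~ Binomial(4, 0.92), P(Y > 4) = P(X ≤ 2).
  k=0: C(4,0)·0.92^0·0.08^4 = 0.000041
  k=1: C(4,1)·0.92^1·0.08^3 = 0.001884
  k=2: C(4,2)·0.92^2·0.08^2 = 0.032502
P(X ≤ 2) = 0.034427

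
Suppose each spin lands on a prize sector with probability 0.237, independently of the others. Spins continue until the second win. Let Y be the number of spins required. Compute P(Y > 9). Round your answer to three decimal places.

0.333

Needing more than 9 spins ⇔ fewer than 2 successes in the first 9. With X ~ Binomial(9, 0.237), P(Y > 9) = P(X ≤ 1).
  k=0: C(9,0)·0.237^0·0.763^9 = 0.08764
  k=1: C(9,1)·0.237^1·0.763^8 = 0.24501
P(X ≤ 1) = 0.33266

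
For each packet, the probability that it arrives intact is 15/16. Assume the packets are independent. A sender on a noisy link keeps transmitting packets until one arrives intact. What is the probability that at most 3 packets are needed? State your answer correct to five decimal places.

0.99976

Y = number of packets to the first success; geometric, p = 0.9375.
P(Y ≤ 3) = 1 − (1−p)^3 = 1 − 0.0002441 = 0.9997559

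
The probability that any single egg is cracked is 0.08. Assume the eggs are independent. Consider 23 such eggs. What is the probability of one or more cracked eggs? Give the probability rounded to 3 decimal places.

0.853

P(at least one) = 1 − P(none) = 1 − (1 − 0.08)^23
= 1 − 0.14693 = 0.85307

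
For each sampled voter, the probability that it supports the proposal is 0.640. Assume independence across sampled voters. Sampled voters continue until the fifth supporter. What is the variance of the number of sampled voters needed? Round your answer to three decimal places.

4.395

Y = total sampled voters until the fifth success; negative binomial with r=5, p=0.64.
Var(Y) = r(1−p)/p² = 5·0.36 / 0.64² = 4.39453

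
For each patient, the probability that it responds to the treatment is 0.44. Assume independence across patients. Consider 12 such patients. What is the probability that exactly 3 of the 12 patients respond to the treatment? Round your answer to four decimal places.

0.1015

X ~ Binomial(n=12, p=0.44).
P(X=3) = C(12,3) · p^3 · (1−p)^9
= 220 · 0.085184 · 0.0054162 = 0.101502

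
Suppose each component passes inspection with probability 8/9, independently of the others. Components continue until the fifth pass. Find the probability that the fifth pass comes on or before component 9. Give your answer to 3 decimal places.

0.999

Finishing within 9 components ⇔ at least 5 successes in the first 9. With X ~ Binomial(9, 0.888889), P(Y ≤ 9) = 1 − P(X ≤ 4).
  k=0: C(9,0)·0.888889^0·0.111111^9 = 0.00000
  k=1: C(9,1)·0.888889^1·0.111111^8 = 0.00000
  k=2: C(9,2)·0.888889^2·0.111111^7 = 0.00001
  k=3: C(9,3)·0.888889^3·0.111111^6 = 0.00011
  k=4: C(9,4)·0.888889^4·0.111111^5 = 0.00133
1 − 0.00145 = 0.99855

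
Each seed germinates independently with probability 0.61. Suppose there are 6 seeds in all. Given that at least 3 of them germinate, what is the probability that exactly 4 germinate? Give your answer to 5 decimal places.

0.37862

X ~ Binomial(6, 0.61). Want P(X=4 | X≥3) = P(X=4) / P(X≥3).
P(X=4) = C(6,4)·0.61^4·0.39^2 = 0.3158929
P(X≥3) = 1 − 0.0035187 − 0.0330221 − 0.1291247 = 0.8343345
Ratio = 0.3158929 / 0.8343345 = 0.3786166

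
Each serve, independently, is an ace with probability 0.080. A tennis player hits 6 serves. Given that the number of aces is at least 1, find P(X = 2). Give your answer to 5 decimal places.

X ~ Binomial(6, 0.08). Want P(X=2 | X≥1) = P(X=2) / P(X≥1).
P(X=2) = C(6,2)·0.08^2·0.92^4 = 0.0687737
P(X≥1) = 1 − 0.6063550 = 0.3936450
Ratio = 0.0687737 / 0.3936450 = 0.1747100

0.17471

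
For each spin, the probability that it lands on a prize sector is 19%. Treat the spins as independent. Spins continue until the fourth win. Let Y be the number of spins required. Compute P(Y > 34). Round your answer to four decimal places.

0.0906

Needing more than 34 spins ⇔ fewer than 4 successes in the first 34. With X ~ Binomial(34, 0.19), P(Y > 34) = P(X ≤ 3).
  k=0: C(34,0)·0.19^0·0.81^34 = 0.000774
  k=1: C(34,1)·0.19^1·0.81^33 = 0.006169
  k=2: C(34,2)·0.19^2·0.81^32 = 0.023878
  k=3: C(34,3)·0.19^3·0.81^31 = 0.059743
P(X ≤ 3) = 0.090564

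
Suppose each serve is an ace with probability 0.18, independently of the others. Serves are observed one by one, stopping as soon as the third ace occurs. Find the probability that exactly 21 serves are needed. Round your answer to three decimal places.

0.031

Y = trial on which the third success occurs; negative binomial, r=3, p=0.18.
P(Y=21) = C(20,2) · p^3 · (1−p)^18
= 190 · 0.005832 · 0.028096 = 0.03113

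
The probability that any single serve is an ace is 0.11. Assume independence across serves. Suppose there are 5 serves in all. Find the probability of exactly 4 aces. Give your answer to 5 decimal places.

0.00065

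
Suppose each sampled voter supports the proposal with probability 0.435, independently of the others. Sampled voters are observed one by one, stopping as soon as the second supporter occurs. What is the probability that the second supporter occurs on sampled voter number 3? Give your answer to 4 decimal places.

0.2138

Y = trial on which the second success occurs; negative binomial, r=2, p=0.435.
P(Y=3) = C(2,1) · p^2 · (1−p)^1
= 2 · 0.18923 · 0.565 = 0.213824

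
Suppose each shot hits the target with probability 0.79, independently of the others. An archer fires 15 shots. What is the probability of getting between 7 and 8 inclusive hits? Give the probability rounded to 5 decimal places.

X ~ Binomial(15, 0.79); P(7 ≤ X ≤ 8) = Σ C(15,k) p^k (1−p)^(15−k) over k:
  k=7: C(15,7)·0.79^7·0.21^8 = 0.0046740
  k=8: C(15,8)·0.79^8·0.21^7 = 0.0175833
Total = 0.0222573

0.02226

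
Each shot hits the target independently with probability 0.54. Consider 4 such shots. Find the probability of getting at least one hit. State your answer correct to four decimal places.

0.9552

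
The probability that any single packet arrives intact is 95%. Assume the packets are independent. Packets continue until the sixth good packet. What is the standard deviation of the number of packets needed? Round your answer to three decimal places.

Y = total packets until the sixth success; negative binomial with r=6, p=0.95.
SD(Y) = √[r(1−p)/p²] = √(0.33241) = 0.57655

0.577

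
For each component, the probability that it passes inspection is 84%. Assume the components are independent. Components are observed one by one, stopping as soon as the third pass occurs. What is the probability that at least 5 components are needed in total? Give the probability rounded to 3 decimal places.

Needing more than 4 components ⇔ fewer than 3 successes in the first 4. With X ~ Binomial(4, 0.84), P(Y > 4) = P(X ≤ 2).
  k=0: C(4,0)·0.84^0·0.16^4 = 0.00066
  k=1: C(4,1)·0.84^1·0.16^3 = 0.01376
  k=2: C(4,2)·0.84^2·0.16^2 = 0.10838
P(X ≤ 2) = 0.12280

0.123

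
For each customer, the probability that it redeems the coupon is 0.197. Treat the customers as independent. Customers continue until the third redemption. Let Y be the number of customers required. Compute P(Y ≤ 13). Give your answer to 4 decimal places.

0.4873

Finishing within 13 customers ⇔ at least 3 successes in the first 13. With X ~ Binomial(13, 0.197), P(Y ≤ 13) = 1 − P(X ≤ 2).
  k=0: C(13,0)·0.197^0·0.803^13 = 0.057717
  k=1: C(13,1)·0.197^1·0.803^12 = 0.184076
  k=2: C(13,2)·0.197^2·0.803^11 = 0.270956
1 − 0.512748 = 0.487252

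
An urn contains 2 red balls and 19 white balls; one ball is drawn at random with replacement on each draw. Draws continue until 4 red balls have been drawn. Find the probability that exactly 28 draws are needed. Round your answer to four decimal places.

Y = trial on which the fourth success occurs; negative binomial, r=4, p=0.095238.
P(Y=28) = C(27,3) · p^4 · (1−p)^24
= 2925 · 8.227e-05 · 0.090536 = 0.021787

0.0218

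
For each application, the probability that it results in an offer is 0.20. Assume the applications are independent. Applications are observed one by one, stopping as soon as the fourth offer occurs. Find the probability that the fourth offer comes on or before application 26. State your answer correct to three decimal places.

Finishing within 26 applications ⇔ at least 4 successes in the first 26. With X ~ Binomial(26, 0.20), P(Y ≤ 26) = 1 − P(X ≤ 3).
  k=0: C(26,0)·0.20^0·0.80^26 = 0.00302
  k=1: C(26,1)·0.20^1·0.80^25 = 0.01965
  k=2: C(26,2)·0.20^2·0.80^24 = 0.06139
  k=3: C(26,3)·0.20^3·0.80^23 = 0.12278
1 − 0.20684 = 0.79316

0.793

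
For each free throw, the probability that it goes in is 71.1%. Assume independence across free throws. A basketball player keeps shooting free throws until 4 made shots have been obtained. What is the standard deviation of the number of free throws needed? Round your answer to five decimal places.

1.51220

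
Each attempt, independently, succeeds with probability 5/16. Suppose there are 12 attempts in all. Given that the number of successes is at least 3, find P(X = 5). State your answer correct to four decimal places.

X ~ Binomial(12, 0.3125). Want P(X=5 | X≥3) = P(X=5) / P(X≥3).
P(X=5) = C(12,5)·0.3125^5·0.6875^7 = 0.171350
P(X≥3) = 1 − 0.011150 − 0.060818 − 0.152045 = 0.775988
Ratio = 0.171350 / 0.775988 = 0.220815

0.2208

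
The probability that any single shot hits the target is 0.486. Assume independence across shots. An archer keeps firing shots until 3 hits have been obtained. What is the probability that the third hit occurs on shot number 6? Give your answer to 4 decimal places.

Y = trial on which the third success occurs; negative binomial, r=3, p=0.486.
P(Y=6) = C(5,2) · p^3 · (1−p)^3
= 10 · 0.11479 · 0.1358 = 0.155883

0.1559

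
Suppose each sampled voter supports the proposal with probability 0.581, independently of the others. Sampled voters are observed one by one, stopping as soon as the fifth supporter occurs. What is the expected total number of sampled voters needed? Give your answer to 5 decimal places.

Y = total sampled voters until the fifth success; negative binomial with r=5, p=0.581.
E[Y] = r / p = 5 / 0.581 = 8.6058520

8.60585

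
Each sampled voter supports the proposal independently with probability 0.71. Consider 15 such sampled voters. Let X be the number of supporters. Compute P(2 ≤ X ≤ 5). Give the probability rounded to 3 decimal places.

0.003

X ~ Binomial(15, 0.71); P(2 ≤ X ≤ 5) = Σ C(15,k) p^k (1−p)^(15−k) over k:
  k=2: C(15,2)·0.71^2·0.29^13 = 0.00001
  k=3: C(15,3)·0.71^3·0.29^12 = 0.00006
  k=4: C(15,4)·0.71^4·0.29^11 = 0.00042
  k=5: C(15,5)·0.71^5·0.29^10 = 0.00228
Total = 0.00277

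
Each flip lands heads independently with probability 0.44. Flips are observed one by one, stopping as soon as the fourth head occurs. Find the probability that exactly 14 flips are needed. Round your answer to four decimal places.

0.0325

Y = trial on which the fourth success occurs; negative binomial, r=4, p=0.44.
P(Y=14) = C(13,3) · p^4 · (1−p)^10
= 286 · 0.037481 · 0.0030331 = 0.032513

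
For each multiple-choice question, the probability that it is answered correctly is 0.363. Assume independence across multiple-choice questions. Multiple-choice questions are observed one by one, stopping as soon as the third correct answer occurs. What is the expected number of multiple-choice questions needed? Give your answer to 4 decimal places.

8.2645

Y = total multiple-choice questions until the third success; negative binomial with r=3, p=0.363.
E[Y] = r / p = 3 / 0.363 = 8.264463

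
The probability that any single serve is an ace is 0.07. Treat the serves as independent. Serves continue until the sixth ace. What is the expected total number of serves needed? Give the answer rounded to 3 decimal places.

Y = total serves until the sixth success; negative binomial with r=6, p=0.07.
E[Y] = r / p = 6 / 0.07 = 85.71429

85.714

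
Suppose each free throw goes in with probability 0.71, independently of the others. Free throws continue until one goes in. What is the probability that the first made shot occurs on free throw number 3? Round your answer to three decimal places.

Geometric (trials to first success), p = 0.71.
P(Y = 3) = (1−p)^2 · p = 0.0841 · 0.71 = 0.05971

0.060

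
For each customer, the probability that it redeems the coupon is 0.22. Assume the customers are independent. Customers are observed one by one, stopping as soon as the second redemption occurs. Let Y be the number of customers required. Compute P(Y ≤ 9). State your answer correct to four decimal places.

Finishing within 9 customers ⇔ at least 2 successes in the first 9. With X ~ Binomial(9, 0.22), P(Y ≤ 9) = 1 − P(X ≤ 1).
  k=0: C(9,0)·0.22^0·0.78^9 = 0.106869
  k=1: C(9,1)·0.22^1·0.78^8 = 0.271283
1 − 0.378152 = 0.621848

0.6218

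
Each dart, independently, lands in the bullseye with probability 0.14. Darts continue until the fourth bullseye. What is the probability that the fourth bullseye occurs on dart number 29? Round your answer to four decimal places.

0.0290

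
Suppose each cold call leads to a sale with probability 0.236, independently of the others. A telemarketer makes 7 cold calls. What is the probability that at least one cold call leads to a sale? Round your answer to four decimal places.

P(at least one) = 1 − P(none) = 1 − (1 − 0.236)^7
= 1 − 0.151933 = 0.848067

0.8481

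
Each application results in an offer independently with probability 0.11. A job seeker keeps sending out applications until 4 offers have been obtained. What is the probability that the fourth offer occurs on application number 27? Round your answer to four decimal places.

Y = trial on which the fourth success occurs; negative binomial, r=4, p=0.11.
P(Y=27) = C(26,3) · p^4 · (1−p)^23
= 2600 · 0.00014641 · 0.068544 = 0.026092

0.0261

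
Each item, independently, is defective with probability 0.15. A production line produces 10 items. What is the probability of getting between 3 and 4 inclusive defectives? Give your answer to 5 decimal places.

0.16993

X ~ Binomial(10, 0.15); P(3 ≤ X ≤ 4) = Σ C(10,k) p^k (1−p)^(10−k) over k:
  k=3: C(10,3)·0.15^3·0.85^7 = 0.1298337
  k=4: C(10,4)·0.15^4·0.85^6 = 0.0400957
Total = 0.1699294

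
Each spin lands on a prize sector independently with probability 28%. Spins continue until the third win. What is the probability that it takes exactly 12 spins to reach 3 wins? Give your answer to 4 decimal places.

Y = trial on which the third success occurs; negative binomial, r=3, p=0.28.
P(Y=12) = C(11,2) · p^3 · (1−p)^9
= 55 · 0.021952 · 0.051999 = 0.062781

0.0628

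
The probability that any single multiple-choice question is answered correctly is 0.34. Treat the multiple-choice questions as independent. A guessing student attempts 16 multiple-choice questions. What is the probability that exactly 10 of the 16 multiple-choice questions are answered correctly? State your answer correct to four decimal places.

X ~ Binomial(n=16, p=0.34).
P(X=10) = C(16,10) · p^10 · (1−p)^6
= 8008 · 2.0644e-05 · 0.082654 = 0.013664

0.0137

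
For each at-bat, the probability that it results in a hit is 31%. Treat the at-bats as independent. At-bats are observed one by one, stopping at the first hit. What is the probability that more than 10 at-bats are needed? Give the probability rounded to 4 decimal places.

Y = number of at-bats to the first success; geometric, p = 0.31.
P(Y > 10) = P(first 10 all fail) = (1−p)^10 = 0.024462

0.0245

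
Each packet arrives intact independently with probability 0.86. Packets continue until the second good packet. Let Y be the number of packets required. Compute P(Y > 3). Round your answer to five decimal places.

0.05331

Needing more than 3 packets ⇔ fewer than 2 successes in the first 3. With X ~ Binomial(3, 0.86), P(Y > 3) = P(X ≤ 1).
  k=0: C(3,0)·0.86^0·0.14^3 = 0.0027440
  k=1: C(3,1)·0.86^1·0.14^2 = 0.0505680
P(X ≤ 1) = 0.0533120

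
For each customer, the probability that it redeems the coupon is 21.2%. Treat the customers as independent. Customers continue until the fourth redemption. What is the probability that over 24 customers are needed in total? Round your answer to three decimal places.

0.220

Needing more than 24 customers ⇔ fewer than 4 successes in the first 24. With X ~ Binomial(24, 0.212), P(Y > 24) = P(X ≤ 3).
  k=0: C(24,0)·0.212^0·0.788^24 = 0.00329
  k=1: C(24,1)·0.212^1·0.788^23 = 0.02122
  k=2: C(24,2)·0.212^2·0.788^22 = 0.06564
  k=3: C(24,3)·0.212^3·0.788^21 = 0.12950
P(X ≤ 3) = 0.21964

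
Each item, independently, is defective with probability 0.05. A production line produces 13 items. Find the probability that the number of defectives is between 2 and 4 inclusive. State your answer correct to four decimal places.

0.1351

X ~ Binomial(13, 0.05); P(2 ≤ X ≤ 4) = Σ C(13,k) p^k (1−p)^(13−k) over k:
  k=2: C(13,2)·0.05^2·0.95^11 = 0.110916
  k=3: C(13,3)·0.05^3·0.95^10 = 0.021405
  k=4: C(13,4)·0.05^4·0.95^9 = 0.002816
Total = 0.135137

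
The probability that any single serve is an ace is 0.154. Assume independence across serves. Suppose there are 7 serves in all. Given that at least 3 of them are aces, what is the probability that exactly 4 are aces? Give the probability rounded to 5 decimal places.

0.15130

X ~ Binomial(7, 0.154). Want P(X=4 | X≥3) = P(X=4) / P(X≥3).
P(X=4) = C(7,4)·0.154^4·0.846^3 = 0.0119196
P(X≥3) = 1 − 0.3101648 − 0.3952218 − 0.2158304 = 0.0787830
Ratio = 0.0119196 / 0.0787830 = 0.1512968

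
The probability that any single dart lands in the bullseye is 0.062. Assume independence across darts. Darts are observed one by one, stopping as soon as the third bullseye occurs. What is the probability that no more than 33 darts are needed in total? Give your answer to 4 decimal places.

0.3361

Finishing within 33 darts ⇔ at least 3 successes in the first 33. With X ~ Binomial(33, 0.062), P(Y ≤ 33) = 1 − P(X ≤ 2).
  k=0: C(33,0)·0.062^0·0.938^33 = 0.120974
  k=1: C(33,1)·0.062^1·0.938^32 = 0.263874
  k=2: C(33,2)·0.062^2·0.938^31 = 0.279065
1 − 0.663913 = 0.336087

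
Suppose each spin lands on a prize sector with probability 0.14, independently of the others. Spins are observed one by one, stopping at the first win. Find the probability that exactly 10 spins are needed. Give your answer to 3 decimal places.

0.036

Geometric (trials to first success), p = 0.14.
P(Y = 10) = (1−p)^9 · p = 0.25733 · 0.14 = 0.03603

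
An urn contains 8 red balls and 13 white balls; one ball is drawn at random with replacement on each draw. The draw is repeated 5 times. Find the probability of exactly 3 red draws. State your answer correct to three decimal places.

0.212

X ~ Binomial(n=5, p=0.380952).
P(X=3) = C(5,3) · p^3 · (1−p)^2
= 10 · 0.055286 · 0.38322 = 0.21187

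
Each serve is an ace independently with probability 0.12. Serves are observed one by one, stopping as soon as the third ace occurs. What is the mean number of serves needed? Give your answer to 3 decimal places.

25.000

Y = total serves until the third success; negative binomial with r=3, p=0.12.
E[Y] = r / p = 3 / 0.12 = 25.00000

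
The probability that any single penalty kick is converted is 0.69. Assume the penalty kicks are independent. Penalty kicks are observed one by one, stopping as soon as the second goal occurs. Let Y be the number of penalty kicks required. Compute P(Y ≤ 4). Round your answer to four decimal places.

Finishing within 4 penalty kicks ⇔ at least 2 successes in the first 4. With X ~ Binomial(4, 0.69), P(Y ≤ 4) = 1 − P(X ≤ 1).
  k=0: C(4,0)·0.69^0·0.31^4 = 0.009235
  k=1: C(4,1)·0.69^1·0.31^3 = 0.082223
1 − 0.091458 = 0.908542

0.9085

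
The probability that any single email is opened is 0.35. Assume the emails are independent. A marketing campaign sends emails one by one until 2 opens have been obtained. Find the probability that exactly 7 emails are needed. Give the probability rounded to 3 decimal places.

Y = trial on which the second success occurs; negative binomial, r=2, p=0.35.
P(Y=7) = C(6,1) · p^2 · (1−p)^5
= 6 · 0.1225 · 0.11603 = 0.08528

0.085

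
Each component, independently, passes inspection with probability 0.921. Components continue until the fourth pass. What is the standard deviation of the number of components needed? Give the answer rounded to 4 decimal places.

0.6104

Y = total components until the fourth success; negative binomial with r=4, p=0.921.
SD(Y) = √[r(1−p)/p²] = √(0.372536) = 0.610357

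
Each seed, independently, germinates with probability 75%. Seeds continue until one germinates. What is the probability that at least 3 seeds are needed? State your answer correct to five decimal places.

Y = number of seeds to the first success; geometric, p = 0.75.
P(Y > 2) = P(first 2 all fail) = (1−p)^2 = 0.0625000

0.06250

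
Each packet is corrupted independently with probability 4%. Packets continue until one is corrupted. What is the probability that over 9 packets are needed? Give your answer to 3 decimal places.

Y = number of packets to the first success; geometric, p = 0.04.
P(Y > 9) = P(first 9 all fail) = (1−p)^9 = 0.69253

0.693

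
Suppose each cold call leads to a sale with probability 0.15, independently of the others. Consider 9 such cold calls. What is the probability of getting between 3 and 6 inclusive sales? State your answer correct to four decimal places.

X ~ Binomial(9, 0.15); P(3 ≤ X ≤ 6) = Σ C(9,k) p^k (1−p)^(9−k) over k:
  k=3: C(9,3)·0.15^3·0.85^6 = 0.106922
  k=4: C(9,4)·0.15^4·0.85^5 = 0.028303
  k=5: C(9,5)·0.15^5·0.85^4 = 0.004995
  k=6: C(9,6)·0.15^6·0.85^3 = 0.000588
Total = 0.140807

0.1408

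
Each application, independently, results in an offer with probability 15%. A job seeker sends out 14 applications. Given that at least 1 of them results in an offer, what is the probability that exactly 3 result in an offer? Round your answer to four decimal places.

X ~ Binomial(14, 0.15). Want P(X=3 | X≥1) = P(X=3) / P(X≥1).
P(X=3) = C(14,3)·0.15^3·0.85^11 = 0.205581
P(X≥1) = 1 − 0.102770 = 0.897230
Ratio = 0.205581 / 0.897230 = 0.229129

0.2291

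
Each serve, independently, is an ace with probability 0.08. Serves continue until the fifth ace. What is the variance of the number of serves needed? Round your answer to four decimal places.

Y = total serves until the fifth success; negative binomial with r=5, p=0.08.
Var(Y) = r(1−p)/p² = 5·0.92 / 0.08² = 718.750000

718.7500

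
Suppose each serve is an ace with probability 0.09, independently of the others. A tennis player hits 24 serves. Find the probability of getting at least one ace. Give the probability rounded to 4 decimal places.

0.8960

P(at least one) = 1 − P(none) = 1 − (1 − 0.09)^24
= 1 − 0.103990 = 0.896010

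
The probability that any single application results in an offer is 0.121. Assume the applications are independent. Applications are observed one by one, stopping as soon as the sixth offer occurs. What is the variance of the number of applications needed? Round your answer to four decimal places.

Y = total applications until the sixth success; negative binomial with r=6, p=0.121.
Var(Y) = r(1−p)/p² = 6·0.879 / 0.121² = 360.221296

360.2213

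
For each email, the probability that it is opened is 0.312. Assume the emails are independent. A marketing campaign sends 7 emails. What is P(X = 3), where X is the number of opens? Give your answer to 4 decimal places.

0.2382

X ~ Binomial(n=7, p=0.312).
P(X=3) = C(7,3) · p^3 · (1−p)^4
= 35 · 0.030371 · 0.22405 = 0.238169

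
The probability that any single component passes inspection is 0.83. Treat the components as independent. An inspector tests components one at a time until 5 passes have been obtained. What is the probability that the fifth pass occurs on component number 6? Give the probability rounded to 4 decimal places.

Y = trial on which the fifth success occurs; negative binomial, r=5, p=0.83.
P(Y=6) = C(5,4) · p^5 · (1−p)^1
= 5 · 0.3939 · 0.17 = 0.334818

0.3348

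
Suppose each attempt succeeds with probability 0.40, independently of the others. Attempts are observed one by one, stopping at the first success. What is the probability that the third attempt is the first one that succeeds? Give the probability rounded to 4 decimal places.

Geometric (trials to first success), p = 0.40.
P(Y = 3) = (1−p)^2 · p = 0.36 · 0.40 = 0.144000

0.1440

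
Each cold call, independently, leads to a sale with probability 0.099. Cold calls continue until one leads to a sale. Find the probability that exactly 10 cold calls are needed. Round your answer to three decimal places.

Geometric (trials to first success), p = 0.099.
P(Y = 10) = (1−p)^9 · p = 0.39131 · 0.099 = 0.03874

0.039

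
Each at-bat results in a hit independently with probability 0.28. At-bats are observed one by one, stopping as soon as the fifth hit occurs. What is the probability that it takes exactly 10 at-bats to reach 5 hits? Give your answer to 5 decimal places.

Y = trial on which the fifth success occurs; negative binomial, r=5, p=0.28.
P(Y=10) = C(9,4) · p^5 · (1−p)^5
= 126 · 0.001721 · 0.19349 = 0.0419588

0.04196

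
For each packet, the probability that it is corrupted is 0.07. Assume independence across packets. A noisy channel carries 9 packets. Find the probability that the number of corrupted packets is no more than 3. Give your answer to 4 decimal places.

X ~ Binomial(9, 0.07); P(X ≤ 3) = Σ C(9,k) p^k (1−p)^(9−k) over k:
  k=0: C(9,0)·0.07^0·0.93^9 = 0.520411
  k=1: C(9,1)·0.07^1·0.93^8 = 0.352537
  k=2: C(9,2)·0.07^2·0.93^7 = 0.106140
  k=3: C(9,3)·0.07^3·0.93^6 = 0.018641
Total = 0.997729

0.9977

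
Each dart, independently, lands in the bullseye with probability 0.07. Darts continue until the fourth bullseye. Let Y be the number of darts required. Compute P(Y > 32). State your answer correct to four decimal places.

0.8171

Needing more than 32 darts ⇔ fewer than 4 successes in the first 32. With X ~ Binomial(32, 0.07), P(Y > 32) = P(X ≤ 3).
  k=0: C(32,0)·0.07^0·0.93^32 = 0.098052
  k=1: C(32,1)·0.07^1·0.93^31 = 0.236167
  k=2: C(32,2)·0.07^2·0.93^30 = 0.275528
  k=3: C(32,3)·0.07^3·0.93^29 = 0.207387
P(X ≤ 3) = 0.817134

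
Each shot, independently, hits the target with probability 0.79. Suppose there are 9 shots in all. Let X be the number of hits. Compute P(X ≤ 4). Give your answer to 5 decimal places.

0.02403

X ~ Binomial(9, 0.79); P(X ≤ 4) = Σ C(9,k) p^k (1−p)^(9−k) over k:
  k=0: C(9,0)·0.79^0·0.21^9 = 0.0000008
  k=1: C(9,1)·0.79^1·0.21^8 = 0.0000269
  k=2: C(9,2)·0.79^2·0.21^7 = 0.0004047
  k=3: C(9,3)·0.79^3·0.21^6 = 0.0035520
  k=4: C(9,4)·0.79^4·0.21^5 = 0.0200436
Total = 0.0240280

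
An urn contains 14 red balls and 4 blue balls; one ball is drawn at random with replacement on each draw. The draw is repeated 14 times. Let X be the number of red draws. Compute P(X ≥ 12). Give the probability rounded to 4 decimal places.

0.3685

X ~ Binomial(14, 0.777778); P(X ≥ 12) = Σ C(14,k) p^k (1−p)^(14−k) over k:
  k=12: C(14,12)·0.777778^12·0.222222^2 = 0.220233
  k=13: C(14,13)·0.777778^13·0.222222^1 = 0.118587
  k=14: C(14,14)·0.777778^14·0.222222^0 = 0.029647
Total = 0.368467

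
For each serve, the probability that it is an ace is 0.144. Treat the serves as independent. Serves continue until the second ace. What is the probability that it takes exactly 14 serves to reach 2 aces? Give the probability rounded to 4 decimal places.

0.0417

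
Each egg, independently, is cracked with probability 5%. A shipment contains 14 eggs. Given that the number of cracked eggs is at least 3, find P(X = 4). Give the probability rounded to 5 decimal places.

0.12464

X ~ Binomial(14, 0.05). Want P(X=4 | X≥3) = P(X=4) / P(X≥3).
P(X=4) = C(14,4)·0.05^4·0.95^10 = 0.0037458
P(X≥3) = 1 − 0.4876750 − 0.3593395 − 0.1229319 = 0.0300536
Ratio = 0.0037458 / 0.0300536 = 0.1246387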